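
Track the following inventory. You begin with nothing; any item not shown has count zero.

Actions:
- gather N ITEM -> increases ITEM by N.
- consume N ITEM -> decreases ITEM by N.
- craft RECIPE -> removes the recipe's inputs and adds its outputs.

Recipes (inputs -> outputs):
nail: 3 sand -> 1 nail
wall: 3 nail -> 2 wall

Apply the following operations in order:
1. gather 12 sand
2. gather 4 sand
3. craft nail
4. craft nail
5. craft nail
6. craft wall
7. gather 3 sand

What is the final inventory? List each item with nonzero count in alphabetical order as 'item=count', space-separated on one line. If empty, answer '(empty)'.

Answer: sand=10 wall=2

Derivation:
After 1 (gather 12 sand): sand=12
After 2 (gather 4 sand): sand=16
After 3 (craft nail): nail=1 sand=13
After 4 (craft nail): nail=2 sand=10
After 5 (craft nail): nail=3 sand=7
After 6 (craft wall): sand=7 wall=2
After 7 (gather 3 sand): sand=10 wall=2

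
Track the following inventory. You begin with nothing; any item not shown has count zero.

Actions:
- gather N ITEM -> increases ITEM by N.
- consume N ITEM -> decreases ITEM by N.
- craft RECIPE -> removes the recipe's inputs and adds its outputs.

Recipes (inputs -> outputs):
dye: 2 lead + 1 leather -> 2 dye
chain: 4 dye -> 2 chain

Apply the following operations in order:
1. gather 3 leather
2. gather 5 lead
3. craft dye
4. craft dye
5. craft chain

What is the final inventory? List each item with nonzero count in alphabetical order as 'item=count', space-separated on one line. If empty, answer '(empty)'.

Answer: chain=2 lead=1 leather=1

Derivation:
After 1 (gather 3 leather): leather=3
After 2 (gather 5 lead): lead=5 leather=3
After 3 (craft dye): dye=2 lead=3 leather=2
After 4 (craft dye): dye=4 lead=1 leather=1
After 5 (craft chain): chain=2 lead=1 leather=1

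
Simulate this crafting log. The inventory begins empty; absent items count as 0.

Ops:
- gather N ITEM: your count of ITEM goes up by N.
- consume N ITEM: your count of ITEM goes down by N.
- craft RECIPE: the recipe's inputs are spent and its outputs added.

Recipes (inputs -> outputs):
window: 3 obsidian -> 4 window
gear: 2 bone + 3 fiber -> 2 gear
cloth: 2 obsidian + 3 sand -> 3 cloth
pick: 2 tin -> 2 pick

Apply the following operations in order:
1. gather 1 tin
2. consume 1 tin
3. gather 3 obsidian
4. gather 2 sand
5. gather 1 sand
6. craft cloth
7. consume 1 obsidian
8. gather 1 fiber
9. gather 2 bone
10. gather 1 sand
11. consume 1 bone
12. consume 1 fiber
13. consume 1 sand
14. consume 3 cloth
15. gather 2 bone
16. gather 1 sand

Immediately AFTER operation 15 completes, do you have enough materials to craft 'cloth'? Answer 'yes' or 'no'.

After 1 (gather 1 tin): tin=1
After 2 (consume 1 tin): (empty)
After 3 (gather 3 obsidian): obsidian=3
After 4 (gather 2 sand): obsidian=3 sand=2
After 5 (gather 1 sand): obsidian=3 sand=3
After 6 (craft cloth): cloth=3 obsidian=1
After 7 (consume 1 obsidian): cloth=3
After 8 (gather 1 fiber): cloth=3 fiber=1
After 9 (gather 2 bone): bone=2 cloth=3 fiber=1
After 10 (gather 1 sand): bone=2 cloth=3 fiber=1 sand=1
After 11 (consume 1 bone): bone=1 cloth=3 fiber=1 sand=1
After 12 (consume 1 fiber): bone=1 cloth=3 sand=1
After 13 (consume 1 sand): bone=1 cloth=3
After 14 (consume 3 cloth): bone=1
After 15 (gather 2 bone): bone=3

Answer: no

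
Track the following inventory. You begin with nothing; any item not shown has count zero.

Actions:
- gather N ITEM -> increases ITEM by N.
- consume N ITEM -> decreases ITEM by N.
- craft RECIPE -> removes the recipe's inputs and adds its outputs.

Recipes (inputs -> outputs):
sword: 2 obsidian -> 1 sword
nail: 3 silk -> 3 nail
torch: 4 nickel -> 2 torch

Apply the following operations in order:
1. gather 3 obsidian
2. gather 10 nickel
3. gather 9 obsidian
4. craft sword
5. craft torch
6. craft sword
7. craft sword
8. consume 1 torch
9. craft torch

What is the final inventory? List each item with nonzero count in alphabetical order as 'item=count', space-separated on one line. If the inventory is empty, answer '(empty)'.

Answer: nickel=2 obsidian=6 sword=3 torch=3

Derivation:
After 1 (gather 3 obsidian): obsidian=3
After 2 (gather 10 nickel): nickel=10 obsidian=3
After 3 (gather 9 obsidian): nickel=10 obsidian=12
After 4 (craft sword): nickel=10 obsidian=10 sword=1
After 5 (craft torch): nickel=6 obsidian=10 sword=1 torch=2
After 6 (craft sword): nickel=6 obsidian=8 sword=2 torch=2
After 7 (craft sword): nickel=6 obsidian=6 sword=3 torch=2
After 8 (consume 1 torch): nickel=6 obsidian=6 sword=3 torch=1
After 9 (craft torch): nickel=2 obsidian=6 sword=3 torch=3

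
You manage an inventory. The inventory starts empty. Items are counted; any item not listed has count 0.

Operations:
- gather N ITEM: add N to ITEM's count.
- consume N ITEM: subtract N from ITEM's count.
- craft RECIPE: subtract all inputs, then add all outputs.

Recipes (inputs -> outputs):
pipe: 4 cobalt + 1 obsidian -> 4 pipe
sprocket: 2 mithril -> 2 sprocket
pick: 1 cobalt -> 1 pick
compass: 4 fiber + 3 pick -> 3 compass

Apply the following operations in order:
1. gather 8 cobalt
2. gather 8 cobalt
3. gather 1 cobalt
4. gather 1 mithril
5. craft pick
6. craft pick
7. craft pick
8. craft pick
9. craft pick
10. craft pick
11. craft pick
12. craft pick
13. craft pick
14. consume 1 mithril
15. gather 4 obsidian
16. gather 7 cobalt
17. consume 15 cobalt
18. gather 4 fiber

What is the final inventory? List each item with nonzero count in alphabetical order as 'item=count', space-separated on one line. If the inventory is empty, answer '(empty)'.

After 1 (gather 8 cobalt): cobalt=8
After 2 (gather 8 cobalt): cobalt=16
After 3 (gather 1 cobalt): cobalt=17
After 4 (gather 1 mithril): cobalt=17 mithril=1
After 5 (craft pick): cobalt=16 mithril=1 pick=1
After 6 (craft pick): cobalt=15 mithril=1 pick=2
After 7 (craft pick): cobalt=14 mithril=1 pick=3
After 8 (craft pick): cobalt=13 mithril=1 pick=4
After 9 (craft pick): cobalt=12 mithril=1 pick=5
After 10 (craft pick): cobalt=11 mithril=1 pick=6
After 11 (craft pick): cobalt=10 mithril=1 pick=7
After 12 (craft pick): cobalt=9 mithril=1 pick=8
After 13 (craft pick): cobalt=8 mithril=1 pick=9
After 14 (consume 1 mithril): cobalt=8 pick=9
After 15 (gather 4 obsidian): cobalt=8 obsidian=4 pick=9
After 16 (gather 7 cobalt): cobalt=15 obsidian=4 pick=9
After 17 (consume 15 cobalt): obsidian=4 pick=9
After 18 (gather 4 fiber): fiber=4 obsidian=4 pick=9

Answer: fiber=4 obsidian=4 pick=9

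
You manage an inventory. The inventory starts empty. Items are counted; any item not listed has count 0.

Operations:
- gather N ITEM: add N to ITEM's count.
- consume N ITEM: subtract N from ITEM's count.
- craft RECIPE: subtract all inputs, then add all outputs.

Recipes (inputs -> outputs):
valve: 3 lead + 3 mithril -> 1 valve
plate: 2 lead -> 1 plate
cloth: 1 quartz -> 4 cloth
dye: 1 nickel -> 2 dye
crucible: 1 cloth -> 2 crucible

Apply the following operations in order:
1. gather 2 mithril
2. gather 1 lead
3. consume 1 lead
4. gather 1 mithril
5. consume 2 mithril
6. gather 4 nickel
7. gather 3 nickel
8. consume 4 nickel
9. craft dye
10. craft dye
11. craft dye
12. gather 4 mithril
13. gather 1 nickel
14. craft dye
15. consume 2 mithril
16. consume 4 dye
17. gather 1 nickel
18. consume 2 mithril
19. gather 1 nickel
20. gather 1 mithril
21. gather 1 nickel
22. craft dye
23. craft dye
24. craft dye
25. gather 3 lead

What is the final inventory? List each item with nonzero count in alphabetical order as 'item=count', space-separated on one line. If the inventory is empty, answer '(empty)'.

Answer: dye=10 lead=3 mithril=2

Derivation:
After 1 (gather 2 mithril): mithril=2
After 2 (gather 1 lead): lead=1 mithril=2
After 3 (consume 1 lead): mithril=2
After 4 (gather 1 mithril): mithril=3
After 5 (consume 2 mithril): mithril=1
After 6 (gather 4 nickel): mithril=1 nickel=4
After 7 (gather 3 nickel): mithril=1 nickel=7
After 8 (consume 4 nickel): mithril=1 nickel=3
After 9 (craft dye): dye=2 mithril=1 nickel=2
After 10 (craft dye): dye=4 mithril=1 nickel=1
After 11 (craft dye): dye=6 mithril=1
After 12 (gather 4 mithril): dye=6 mithril=5
After 13 (gather 1 nickel): dye=6 mithril=5 nickel=1
After 14 (craft dye): dye=8 mithril=5
After 15 (consume 2 mithril): dye=8 mithril=3
After 16 (consume 4 dye): dye=4 mithril=3
After 17 (gather 1 nickel): dye=4 mithril=3 nickel=1
After 18 (consume 2 mithril): dye=4 mithril=1 nickel=1
After 19 (gather 1 nickel): dye=4 mithril=1 nickel=2
After 20 (gather 1 mithril): dye=4 mithril=2 nickel=2
After 21 (gather 1 nickel): dye=4 mithril=2 nickel=3
After 22 (craft dye): dye=6 mithril=2 nickel=2
After 23 (craft dye): dye=8 mithril=2 nickel=1
After 24 (craft dye): dye=10 mithril=2
After 25 (gather 3 lead): dye=10 lead=3 mithril=2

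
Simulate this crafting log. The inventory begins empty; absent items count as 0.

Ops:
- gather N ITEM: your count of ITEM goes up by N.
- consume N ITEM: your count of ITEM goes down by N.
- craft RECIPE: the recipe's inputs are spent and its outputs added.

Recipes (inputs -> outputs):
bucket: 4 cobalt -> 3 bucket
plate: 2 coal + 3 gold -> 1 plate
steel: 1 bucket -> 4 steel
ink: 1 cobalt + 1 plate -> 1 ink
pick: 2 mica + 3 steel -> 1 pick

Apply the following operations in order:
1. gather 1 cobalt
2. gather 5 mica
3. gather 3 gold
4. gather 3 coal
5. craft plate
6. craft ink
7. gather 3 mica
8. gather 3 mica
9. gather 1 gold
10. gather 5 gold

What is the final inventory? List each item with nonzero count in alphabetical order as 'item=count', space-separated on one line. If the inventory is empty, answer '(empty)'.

Answer: coal=1 gold=6 ink=1 mica=11

Derivation:
After 1 (gather 1 cobalt): cobalt=1
After 2 (gather 5 mica): cobalt=1 mica=5
After 3 (gather 3 gold): cobalt=1 gold=3 mica=5
After 4 (gather 3 coal): coal=3 cobalt=1 gold=3 mica=5
After 5 (craft plate): coal=1 cobalt=1 mica=5 plate=1
After 6 (craft ink): coal=1 ink=1 mica=5
After 7 (gather 3 mica): coal=1 ink=1 mica=8
After 8 (gather 3 mica): coal=1 ink=1 mica=11
After 9 (gather 1 gold): coal=1 gold=1 ink=1 mica=11
After 10 (gather 5 gold): coal=1 gold=6 ink=1 mica=11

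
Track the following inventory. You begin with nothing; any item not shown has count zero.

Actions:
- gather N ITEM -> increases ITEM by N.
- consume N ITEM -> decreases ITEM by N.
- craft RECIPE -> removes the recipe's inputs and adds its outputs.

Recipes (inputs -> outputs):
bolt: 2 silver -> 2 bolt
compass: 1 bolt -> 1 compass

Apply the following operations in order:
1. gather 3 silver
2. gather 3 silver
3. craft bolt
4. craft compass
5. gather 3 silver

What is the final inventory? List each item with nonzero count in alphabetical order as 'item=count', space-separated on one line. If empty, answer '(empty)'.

Answer: bolt=1 compass=1 silver=7

Derivation:
After 1 (gather 3 silver): silver=3
After 2 (gather 3 silver): silver=6
After 3 (craft bolt): bolt=2 silver=4
After 4 (craft compass): bolt=1 compass=1 silver=4
After 5 (gather 3 silver): bolt=1 compass=1 silver=7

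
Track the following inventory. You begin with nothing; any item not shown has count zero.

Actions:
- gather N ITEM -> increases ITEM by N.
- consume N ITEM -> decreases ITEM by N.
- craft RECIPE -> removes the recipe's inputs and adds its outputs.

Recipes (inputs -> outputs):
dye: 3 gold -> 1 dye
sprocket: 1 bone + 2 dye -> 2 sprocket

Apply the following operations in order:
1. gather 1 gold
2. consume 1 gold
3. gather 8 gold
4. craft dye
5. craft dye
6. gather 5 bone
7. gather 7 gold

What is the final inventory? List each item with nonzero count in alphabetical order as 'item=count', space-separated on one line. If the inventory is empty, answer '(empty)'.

Answer: bone=5 dye=2 gold=9

Derivation:
After 1 (gather 1 gold): gold=1
After 2 (consume 1 gold): (empty)
After 3 (gather 8 gold): gold=8
After 4 (craft dye): dye=1 gold=5
After 5 (craft dye): dye=2 gold=2
After 6 (gather 5 bone): bone=5 dye=2 gold=2
After 7 (gather 7 gold): bone=5 dye=2 gold=9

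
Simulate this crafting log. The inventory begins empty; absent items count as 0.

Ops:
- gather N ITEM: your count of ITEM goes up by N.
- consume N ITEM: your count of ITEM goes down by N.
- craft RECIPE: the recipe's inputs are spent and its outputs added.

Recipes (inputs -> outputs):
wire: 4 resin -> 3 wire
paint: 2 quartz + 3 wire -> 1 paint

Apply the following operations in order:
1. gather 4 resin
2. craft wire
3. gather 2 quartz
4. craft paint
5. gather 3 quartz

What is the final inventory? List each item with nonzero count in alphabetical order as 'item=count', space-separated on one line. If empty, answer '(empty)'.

Answer: paint=1 quartz=3

Derivation:
After 1 (gather 4 resin): resin=4
After 2 (craft wire): wire=3
After 3 (gather 2 quartz): quartz=2 wire=3
After 4 (craft paint): paint=1
After 5 (gather 3 quartz): paint=1 quartz=3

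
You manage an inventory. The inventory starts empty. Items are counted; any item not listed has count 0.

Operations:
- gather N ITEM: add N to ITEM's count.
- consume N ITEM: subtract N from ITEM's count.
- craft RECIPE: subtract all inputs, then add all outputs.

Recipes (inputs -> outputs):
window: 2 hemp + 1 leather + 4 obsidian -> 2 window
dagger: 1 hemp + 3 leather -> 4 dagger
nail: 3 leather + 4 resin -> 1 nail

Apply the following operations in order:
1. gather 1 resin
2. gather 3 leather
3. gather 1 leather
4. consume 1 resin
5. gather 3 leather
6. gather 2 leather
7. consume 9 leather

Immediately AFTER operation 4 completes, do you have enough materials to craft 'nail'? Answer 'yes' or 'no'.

After 1 (gather 1 resin): resin=1
After 2 (gather 3 leather): leather=3 resin=1
After 3 (gather 1 leather): leather=4 resin=1
After 4 (consume 1 resin): leather=4

Answer: no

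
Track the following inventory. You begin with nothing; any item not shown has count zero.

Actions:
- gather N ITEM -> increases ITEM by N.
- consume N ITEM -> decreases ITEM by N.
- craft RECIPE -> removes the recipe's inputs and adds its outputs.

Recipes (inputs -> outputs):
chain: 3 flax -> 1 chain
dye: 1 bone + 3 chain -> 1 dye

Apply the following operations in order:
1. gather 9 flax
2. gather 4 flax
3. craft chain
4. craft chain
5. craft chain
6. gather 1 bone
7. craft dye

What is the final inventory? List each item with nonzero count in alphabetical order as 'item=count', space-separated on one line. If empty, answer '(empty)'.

Answer: dye=1 flax=4

Derivation:
After 1 (gather 9 flax): flax=9
After 2 (gather 4 flax): flax=13
After 3 (craft chain): chain=1 flax=10
After 4 (craft chain): chain=2 flax=7
After 5 (craft chain): chain=3 flax=4
After 6 (gather 1 bone): bone=1 chain=3 flax=4
After 7 (craft dye): dye=1 flax=4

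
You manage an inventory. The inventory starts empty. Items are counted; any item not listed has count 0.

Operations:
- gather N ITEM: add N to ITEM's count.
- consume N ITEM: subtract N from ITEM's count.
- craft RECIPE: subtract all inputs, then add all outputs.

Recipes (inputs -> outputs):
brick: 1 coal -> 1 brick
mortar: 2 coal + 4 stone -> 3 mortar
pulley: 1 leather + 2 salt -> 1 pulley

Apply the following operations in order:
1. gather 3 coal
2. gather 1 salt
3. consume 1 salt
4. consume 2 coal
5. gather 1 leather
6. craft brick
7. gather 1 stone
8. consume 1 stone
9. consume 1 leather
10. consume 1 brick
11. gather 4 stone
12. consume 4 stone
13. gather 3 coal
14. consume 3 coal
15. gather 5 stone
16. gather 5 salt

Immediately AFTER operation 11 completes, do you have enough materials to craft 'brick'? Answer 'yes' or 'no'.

After 1 (gather 3 coal): coal=3
After 2 (gather 1 salt): coal=3 salt=1
After 3 (consume 1 salt): coal=3
After 4 (consume 2 coal): coal=1
After 5 (gather 1 leather): coal=1 leather=1
After 6 (craft brick): brick=1 leather=1
After 7 (gather 1 stone): brick=1 leather=1 stone=1
After 8 (consume 1 stone): brick=1 leather=1
After 9 (consume 1 leather): brick=1
After 10 (consume 1 brick): (empty)
After 11 (gather 4 stone): stone=4

Answer: no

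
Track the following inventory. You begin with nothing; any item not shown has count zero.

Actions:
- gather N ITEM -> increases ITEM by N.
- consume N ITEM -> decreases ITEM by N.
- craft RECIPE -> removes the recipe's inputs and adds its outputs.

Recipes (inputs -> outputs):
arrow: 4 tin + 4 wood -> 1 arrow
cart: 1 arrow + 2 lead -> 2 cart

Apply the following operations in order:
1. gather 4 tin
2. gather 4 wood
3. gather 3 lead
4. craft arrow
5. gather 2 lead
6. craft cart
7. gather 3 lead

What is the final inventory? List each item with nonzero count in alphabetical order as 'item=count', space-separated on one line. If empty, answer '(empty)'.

Answer: cart=2 lead=6

Derivation:
After 1 (gather 4 tin): tin=4
After 2 (gather 4 wood): tin=4 wood=4
After 3 (gather 3 lead): lead=3 tin=4 wood=4
After 4 (craft arrow): arrow=1 lead=3
After 5 (gather 2 lead): arrow=1 lead=5
After 6 (craft cart): cart=2 lead=3
After 7 (gather 3 lead): cart=2 lead=6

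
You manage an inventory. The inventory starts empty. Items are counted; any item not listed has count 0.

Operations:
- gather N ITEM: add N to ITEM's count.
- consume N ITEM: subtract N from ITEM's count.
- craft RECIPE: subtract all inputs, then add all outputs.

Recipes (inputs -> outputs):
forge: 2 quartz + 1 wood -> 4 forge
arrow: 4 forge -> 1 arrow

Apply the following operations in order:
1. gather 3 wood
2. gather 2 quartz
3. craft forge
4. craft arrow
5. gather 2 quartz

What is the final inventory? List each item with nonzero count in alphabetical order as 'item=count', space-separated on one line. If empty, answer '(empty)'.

After 1 (gather 3 wood): wood=3
After 2 (gather 2 quartz): quartz=2 wood=3
After 3 (craft forge): forge=4 wood=2
After 4 (craft arrow): arrow=1 wood=2
After 5 (gather 2 quartz): arrow=1 quartz=2 wood=2

Answer: arrow=1 quartz=2 wood=2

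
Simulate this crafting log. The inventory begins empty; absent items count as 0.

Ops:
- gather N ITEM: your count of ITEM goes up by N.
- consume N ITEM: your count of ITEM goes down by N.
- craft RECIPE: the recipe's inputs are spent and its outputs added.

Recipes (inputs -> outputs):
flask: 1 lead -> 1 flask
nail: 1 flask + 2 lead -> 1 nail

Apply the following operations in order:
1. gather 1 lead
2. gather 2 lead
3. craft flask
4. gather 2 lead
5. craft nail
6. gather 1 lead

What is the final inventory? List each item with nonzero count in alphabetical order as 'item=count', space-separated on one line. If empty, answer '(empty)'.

Answer: lead=3 nail=1

Derivation:
After 1 (gather 1 lead): lead=1
After 2 (gather 2 lead): lead=3
After 3 (craft flask): flask=1 lead=2
After 4 (gather 2 lead): flask=1 lead=4
After 5 (craft nail): lead=2 nail=1
After 6 (gather 1 lead): lead=3 nail=1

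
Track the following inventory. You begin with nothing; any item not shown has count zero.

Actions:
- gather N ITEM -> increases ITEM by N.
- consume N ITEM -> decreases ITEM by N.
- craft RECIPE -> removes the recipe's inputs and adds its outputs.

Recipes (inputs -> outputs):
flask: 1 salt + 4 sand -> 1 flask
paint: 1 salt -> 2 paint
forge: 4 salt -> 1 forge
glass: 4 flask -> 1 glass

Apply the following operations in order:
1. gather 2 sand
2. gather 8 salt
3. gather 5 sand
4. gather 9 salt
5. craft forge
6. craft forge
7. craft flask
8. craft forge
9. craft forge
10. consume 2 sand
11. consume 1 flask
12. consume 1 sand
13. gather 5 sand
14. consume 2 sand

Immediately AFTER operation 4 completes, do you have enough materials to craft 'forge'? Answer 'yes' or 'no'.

After 1 (gather 2 sand): sand=2
After 2 (gather 8 salt): salt=8 sand=2
After 3 (gather 5 sand): salt=8 sand=7
After 4 (gather 9 salt): salt=17 sand=7

Answer: yes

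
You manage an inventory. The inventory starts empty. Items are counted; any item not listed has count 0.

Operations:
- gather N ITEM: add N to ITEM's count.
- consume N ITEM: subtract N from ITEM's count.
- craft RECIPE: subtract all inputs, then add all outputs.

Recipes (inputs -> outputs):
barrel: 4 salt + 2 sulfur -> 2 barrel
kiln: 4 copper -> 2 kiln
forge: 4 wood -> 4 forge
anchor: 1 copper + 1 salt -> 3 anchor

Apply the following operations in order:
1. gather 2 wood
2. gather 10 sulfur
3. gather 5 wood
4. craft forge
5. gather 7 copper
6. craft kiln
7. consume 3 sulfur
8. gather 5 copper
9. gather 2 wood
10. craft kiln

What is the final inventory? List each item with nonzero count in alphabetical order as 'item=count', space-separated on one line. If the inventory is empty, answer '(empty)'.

After 1 (gather 2 wood): wood=2
After 2 (gather 10 sulfur): sulfur=10 wood=2
After 3 (gather 5 wood): sulfur=10 wood=7
After 4 (craft forge): forge=4 sulfur=10 wood=3
After 5 (gather 7 copper): copper=7 forge=4 sulfur=10 wood=3
After 6 (craft kiln): copper=3 forge=4 kiln=2 sulfur=10 wood=3
After 7 (consume 3 sulfur): copper=3 forge=4 kiln=2 sulfur=7 wood=3
After 8 (gather 5 copper): copper=8 forge=4 kiln=2 sulfur=7 wood=3
After 9 (gather 2 wood): copper=8 forge=4 kiln=2 sulfur=7 wood=5
After 10 (craft kiln): copper=4 forge=4 kiln=4 sulfur=7 wood=5

Answer: copper=4 forge=4 kiln=4 sulfur=7 wood=5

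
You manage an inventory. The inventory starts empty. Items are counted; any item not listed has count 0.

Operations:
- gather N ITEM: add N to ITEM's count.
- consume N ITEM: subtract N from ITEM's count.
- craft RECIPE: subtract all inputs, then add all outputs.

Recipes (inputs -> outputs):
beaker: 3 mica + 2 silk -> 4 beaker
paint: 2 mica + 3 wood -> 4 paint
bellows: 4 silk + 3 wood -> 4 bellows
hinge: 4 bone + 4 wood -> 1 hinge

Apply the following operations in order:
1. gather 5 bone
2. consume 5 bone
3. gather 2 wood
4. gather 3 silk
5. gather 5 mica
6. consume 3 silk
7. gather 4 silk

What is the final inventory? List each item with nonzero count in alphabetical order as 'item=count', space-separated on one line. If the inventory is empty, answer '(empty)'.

Answer: mica=5 silk=4 wood=2

Derivation:
After 1 (gather 5 bone): bone=5
After 2 (consume 5 bone): (empty)
After 3 (gather 2 wood): wood=2
After 4 (gather 3 silk): silk=3 wood=2
After 5 (gather 5 mica): mica=5 silk=3 wood=2
After 6 (consume 3 silk): mica=5 wood=2
After 7 (gather 4 silk): mica=5 silk=4 wood=2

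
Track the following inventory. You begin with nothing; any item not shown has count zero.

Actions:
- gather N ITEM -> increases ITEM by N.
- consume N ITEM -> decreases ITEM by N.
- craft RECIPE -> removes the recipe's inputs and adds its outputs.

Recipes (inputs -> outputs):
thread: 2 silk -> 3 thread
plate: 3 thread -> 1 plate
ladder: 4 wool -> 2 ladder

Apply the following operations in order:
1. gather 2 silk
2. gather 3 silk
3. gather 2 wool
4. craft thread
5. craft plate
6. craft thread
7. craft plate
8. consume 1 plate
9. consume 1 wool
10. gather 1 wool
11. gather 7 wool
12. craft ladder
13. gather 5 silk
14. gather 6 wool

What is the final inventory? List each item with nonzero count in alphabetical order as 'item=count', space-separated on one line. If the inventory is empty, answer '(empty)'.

After 1 (gather 2 silk): silk=2
After 2 (gather 3 silk): silk=5
After 3 (gather 2 wool): silk=5 wool=2
After 4 (craft thread): silk=3 thread=3 wool=2
After 5 (craft plate): plate=1 silk=3 wool=2
After 6 (craft thread): plate=1 silk=1 thread=3 wool=2
After 7 (craft plate): plate=2 silk=1 wool=2
After 8 (consume 1 plate): plate=1 silk=1 wool=2
After 9 (consume 1 wool): plate=1 silk=1 wool=1
After 10 (gather 1 wool): plate=1 silk=1 wool=2
After 11 (gather 7 wool): plate=1 silk=1 wool=9
After 12 (craft ladder): ladder=2 plate=1 silk=1 wool=5
After 13 (gather 5 silk): ladder=2 plate=1 silk=6 wool=5
After 14 (gather 6 wool): ladder=2 plate=1 silk=6 wool=11

Answer: ladder=2 plate=1 silk=6 wool=11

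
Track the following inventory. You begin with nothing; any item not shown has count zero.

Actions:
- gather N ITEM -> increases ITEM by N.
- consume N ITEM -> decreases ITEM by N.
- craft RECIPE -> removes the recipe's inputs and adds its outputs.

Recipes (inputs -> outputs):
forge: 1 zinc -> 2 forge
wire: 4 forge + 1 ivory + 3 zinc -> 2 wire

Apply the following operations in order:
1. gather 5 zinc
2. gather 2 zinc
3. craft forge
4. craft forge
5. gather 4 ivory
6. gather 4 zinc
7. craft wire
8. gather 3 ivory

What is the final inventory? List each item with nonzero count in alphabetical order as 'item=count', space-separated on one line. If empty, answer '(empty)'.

Answer: ivory=6 wire=2 zinc=6

Derivation:
After 1 (gather 5 zinc): zinc=5
After 2 (gather 2 zinc): zinc=7
After 3 (craft forge): forge=2 zinc=6
After 4 (craft forge): forge=4 zinc=5
After 5 (gather 4 ivory): forge=4 ivory=4 zinc=5
After 6 (gather 4 zinc): forge=4 ivory=4 zinc=9
After 7 (craft wire): ivory=3 wire=2 zinc=6
After 8 (gather 3 ivory): ivory=6 wire=2 zinc=6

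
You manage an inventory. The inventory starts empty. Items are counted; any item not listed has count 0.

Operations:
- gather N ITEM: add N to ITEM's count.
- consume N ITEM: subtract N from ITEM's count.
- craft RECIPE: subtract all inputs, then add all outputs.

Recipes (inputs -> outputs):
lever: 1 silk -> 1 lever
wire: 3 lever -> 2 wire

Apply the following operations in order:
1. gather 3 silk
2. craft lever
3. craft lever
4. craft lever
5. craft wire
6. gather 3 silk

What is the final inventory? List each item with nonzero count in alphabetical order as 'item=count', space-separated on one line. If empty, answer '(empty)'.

After 1 (gather 3 silk): silk=3
After 2 (craft lever): lever=1 silk=2
After 3 (craft lever): lever=2 silk=1
After 4 (craft lever): lever=3
After 5 (craft wire): wire=2
After 6 (gather 3 silk): silk=3 wire=2

Answer: silk=3 wire=2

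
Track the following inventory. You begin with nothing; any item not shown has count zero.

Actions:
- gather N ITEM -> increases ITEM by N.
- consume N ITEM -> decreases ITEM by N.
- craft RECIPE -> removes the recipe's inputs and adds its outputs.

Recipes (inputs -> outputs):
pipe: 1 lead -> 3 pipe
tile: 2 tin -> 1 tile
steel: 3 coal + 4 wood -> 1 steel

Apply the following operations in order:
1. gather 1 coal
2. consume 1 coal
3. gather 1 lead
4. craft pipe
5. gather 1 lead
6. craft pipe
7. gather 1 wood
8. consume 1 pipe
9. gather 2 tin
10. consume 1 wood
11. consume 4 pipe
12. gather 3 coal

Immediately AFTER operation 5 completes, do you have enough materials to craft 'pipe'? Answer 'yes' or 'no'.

Answer: yes

Derivation:
After 1 (gather 1 coal): coal=1
After 2 (consume 1 coal): (empty)
After 3 (gather 1 lead): lead=1
After 4 (craft pipe): pipe=3
After 5 (gather 1 lead): lead=1 pipe=3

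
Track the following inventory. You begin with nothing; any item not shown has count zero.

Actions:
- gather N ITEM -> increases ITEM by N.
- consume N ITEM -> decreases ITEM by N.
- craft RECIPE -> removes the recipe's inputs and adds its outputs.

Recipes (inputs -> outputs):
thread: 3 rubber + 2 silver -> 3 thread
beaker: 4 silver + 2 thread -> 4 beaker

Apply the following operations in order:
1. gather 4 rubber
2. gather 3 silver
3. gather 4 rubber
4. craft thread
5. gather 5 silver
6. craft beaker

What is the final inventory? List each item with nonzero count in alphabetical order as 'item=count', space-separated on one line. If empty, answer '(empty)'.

Answer: beaker=4 rubber=5 silver=2 thread=1

Derivation:
After 1 (gather 4 rubber): rubber=4
After 2 (gather 3 silver): rubber=4 silver=3
After 3 (gather 4 rubber): rubber=8 silver=3
After 4 (craft thread): rubber=5 silver=1 thread=3
After 5 (gather 5 silver): rubber=5 silver=6 thread=3
After 6 (craft beaker): beaker=4 rubber=5 silver=2 thread=1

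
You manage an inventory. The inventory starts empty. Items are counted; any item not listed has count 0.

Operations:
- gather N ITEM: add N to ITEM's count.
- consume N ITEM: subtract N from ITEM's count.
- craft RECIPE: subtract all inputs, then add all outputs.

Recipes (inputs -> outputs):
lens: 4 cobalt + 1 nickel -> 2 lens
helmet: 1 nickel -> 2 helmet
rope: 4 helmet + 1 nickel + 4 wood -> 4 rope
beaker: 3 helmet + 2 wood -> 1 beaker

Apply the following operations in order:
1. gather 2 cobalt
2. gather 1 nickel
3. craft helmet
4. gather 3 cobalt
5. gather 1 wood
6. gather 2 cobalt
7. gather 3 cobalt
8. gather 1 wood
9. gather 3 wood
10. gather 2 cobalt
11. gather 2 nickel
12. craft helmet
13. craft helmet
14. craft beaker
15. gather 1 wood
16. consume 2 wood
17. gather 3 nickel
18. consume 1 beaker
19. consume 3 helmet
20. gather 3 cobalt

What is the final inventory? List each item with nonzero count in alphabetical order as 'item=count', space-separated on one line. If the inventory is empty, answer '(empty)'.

After 1 (gather 2 cobalt): cobalt=2
After 2 (gather 1 nickel): cobalt=2 nickel=1
After 3 (craft helmet): cobalt=2 helmet=2
After 4 (gather 3 cobalt): cobalt=5 helmet=2
After 5 (gather 1 wood): cobalt=5 helmet=2 wood=1
After 6 (gather 2 cobalt): cobalt=7 helmet=2 wood=1
After 7 (gather 3 cobalt): cobalt=10 helmet=2 wood=1
After 8 (gather 1 wood): cobalt=10 helmet=2 wood=2
After 9 (gather 3 wood): cobalt=10 helmet=2 wood=5
After 10 (gather 2 cobalt): cobalt=12 helmet=2 wood=5
After 11 (gather 2 nickel): cobalt=12 helmet=2 nickel=2 wood=5
After 12 (craft helmet): cobalt=12 helmet=4 nickel=1 wood=5
After 13 (craft helmet): cobalt=12 helmet=6 wood=5
After 14 (craft beaker): beaker=1 cobalt=12 helmet=3 wood=3
After 15 (gather 1 wood): beaker=1 cobalt=12 helmet=3 wood=4
After 16 (consume 2 wood): beaker=1 cobalt=12 helmet=3 wood=2
After 17 (gather 3 nickel): beaker=1 cobalt=12 helmet=3 nickel=3 wood=2
After 18 (consume 1 beaker): cobalt=12 helmet=3 nickel=3 wood=2
After 19 (consume 3 helmet): cobalt=12 nickel=3 wood=2
After 20 (gather 3 cobalt): cobalt=15 nickel=3 wood=2

Answer: cobalt=15 nickel=3 wood=2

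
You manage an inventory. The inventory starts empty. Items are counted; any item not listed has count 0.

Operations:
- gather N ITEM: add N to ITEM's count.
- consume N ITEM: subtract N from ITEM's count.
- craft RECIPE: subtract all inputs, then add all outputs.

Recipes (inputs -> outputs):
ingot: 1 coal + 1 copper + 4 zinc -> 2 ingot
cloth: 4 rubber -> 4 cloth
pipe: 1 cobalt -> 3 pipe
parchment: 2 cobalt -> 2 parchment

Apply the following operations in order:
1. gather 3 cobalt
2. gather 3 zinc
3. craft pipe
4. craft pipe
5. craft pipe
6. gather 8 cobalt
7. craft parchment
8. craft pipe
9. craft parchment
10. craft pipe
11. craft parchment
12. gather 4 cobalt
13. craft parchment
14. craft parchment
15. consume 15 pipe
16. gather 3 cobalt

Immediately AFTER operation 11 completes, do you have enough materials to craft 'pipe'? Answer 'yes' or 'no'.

Answer: no

Derivation:
After 1 (gather 3 cobalt): cobalt=3
After 2 (gather 3 zinc): cobalt=3 zinc=3
After 3 (craft pipe): cobalt=2 pipe=3 zinc=3
After 4 (craft pipe): cobalt=1 pipe=6 zinc=3
After 5 (craft pipe): pipe=9 zinc=3
After 6 (gather 8 cobalt): cobalt=8 pipe=9 zinc=3
After 7 (craft parchment): cobalt=6 parchment=2 pipe=9 zinc=3
After 8 (craft pipe): cobalt=5 parchment=2 pipe=12 zinc=3
After 9 (craft parchment): cobalt=3 parchment=4 pipe=12 zinc=3
After 10 (craft pipe): cobalt=2 parchment=4 pipe=15 zinc=3
After 11 (craft parchment): parchment=6 pipe=15 zinc=3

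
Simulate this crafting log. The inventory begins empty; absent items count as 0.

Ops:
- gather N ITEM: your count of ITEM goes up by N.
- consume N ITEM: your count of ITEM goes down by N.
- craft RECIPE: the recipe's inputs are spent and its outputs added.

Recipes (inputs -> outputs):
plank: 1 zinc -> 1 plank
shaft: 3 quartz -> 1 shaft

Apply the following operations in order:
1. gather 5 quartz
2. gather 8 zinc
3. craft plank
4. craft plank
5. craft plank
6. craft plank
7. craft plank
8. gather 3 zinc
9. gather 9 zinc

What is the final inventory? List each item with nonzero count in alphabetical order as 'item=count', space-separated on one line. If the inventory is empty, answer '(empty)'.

Answer: plank=5 quartz=5 zinc=15

Derivation:
After 1 (gather 5 quartz): quartz=5
After 2 (gather 8 zinc): quartz=5 zinc=8
After 3 (craft plank): plank=1 quartz=5 zinc=7
After 4 (craft plank): plank=2 quartz=5 zinc=6
After 5 (craft plank): plank=3 quartz=5 zinc=5
After 6 (craft plank): plank=4 quartz=5 zinc=4
After 7 (craft plank): plank=5 quartz=5 zinc=3
After 8 (gather 3 zinc): plank=5 quartz=5 zinc=6
After 9 (gather 9 zinc): plank=5 quartz=5 zinc=15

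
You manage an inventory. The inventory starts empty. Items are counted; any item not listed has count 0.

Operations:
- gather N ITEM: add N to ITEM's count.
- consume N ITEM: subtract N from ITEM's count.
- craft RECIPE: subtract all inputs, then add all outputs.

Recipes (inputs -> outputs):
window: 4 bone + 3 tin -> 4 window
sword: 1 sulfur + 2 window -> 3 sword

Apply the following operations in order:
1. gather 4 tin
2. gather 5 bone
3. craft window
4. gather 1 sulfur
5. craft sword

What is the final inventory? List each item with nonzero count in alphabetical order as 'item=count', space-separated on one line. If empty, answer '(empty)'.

Answer: bone=1 sword=3 tin=1 window=2

Derivation:
After 1 (gather 4 tin): tin=4
After 2 (gather 5 bone): bone=5 tin=4
After 3 (craft window): bone=1 tin=1 window=4
After 4 (gather 1 sulfur): bone=1 sulfur=1 tin=1 window=4
After 5 (craft sword): bone=1 sword=3 tin=1 window=2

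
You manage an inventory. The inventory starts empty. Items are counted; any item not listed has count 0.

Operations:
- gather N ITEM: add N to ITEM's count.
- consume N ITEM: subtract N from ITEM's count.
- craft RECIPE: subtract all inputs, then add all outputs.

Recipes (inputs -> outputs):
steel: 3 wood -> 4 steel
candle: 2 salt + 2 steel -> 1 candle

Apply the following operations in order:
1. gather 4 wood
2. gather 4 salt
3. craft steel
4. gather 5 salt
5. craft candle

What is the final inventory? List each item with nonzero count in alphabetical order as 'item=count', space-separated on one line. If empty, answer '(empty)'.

Answer: candle=1 salt=7 steel=2 wood=1

Derivation:
After 1 (gather 4 wood): wood=4
After 2 (gather 4 salt): salt=4 wood=4
After 3 (craft steel): salt=4 steel=4 wood=1
After 4 (gather 5 salt): salt=9 steel=4 wood=1
After 5 (craft candle): candle=1 salt=7 steel=2 wood=1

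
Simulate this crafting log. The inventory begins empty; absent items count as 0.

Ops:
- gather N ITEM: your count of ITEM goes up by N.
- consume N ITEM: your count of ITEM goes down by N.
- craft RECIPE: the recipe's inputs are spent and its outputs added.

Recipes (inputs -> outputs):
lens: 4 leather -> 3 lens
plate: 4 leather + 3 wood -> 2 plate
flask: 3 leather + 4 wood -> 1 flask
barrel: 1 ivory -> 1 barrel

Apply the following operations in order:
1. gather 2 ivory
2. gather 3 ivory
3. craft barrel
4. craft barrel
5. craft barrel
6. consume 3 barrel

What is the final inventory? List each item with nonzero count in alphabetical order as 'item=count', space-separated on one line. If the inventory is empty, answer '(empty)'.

Answer: ivory=2

Derivation:
After 1 (gather 2 ivory): ivory=2
After 2 (gather 3 ivory): ivory=5
After 3 (craft barrel): barrel=1 ivory=4
After 4 (craft barrel): barrel=2 ivory=3
After 5 (craft barrel): barrel=3 ivory=2
After 6 (consume 3 barrel): ivory=2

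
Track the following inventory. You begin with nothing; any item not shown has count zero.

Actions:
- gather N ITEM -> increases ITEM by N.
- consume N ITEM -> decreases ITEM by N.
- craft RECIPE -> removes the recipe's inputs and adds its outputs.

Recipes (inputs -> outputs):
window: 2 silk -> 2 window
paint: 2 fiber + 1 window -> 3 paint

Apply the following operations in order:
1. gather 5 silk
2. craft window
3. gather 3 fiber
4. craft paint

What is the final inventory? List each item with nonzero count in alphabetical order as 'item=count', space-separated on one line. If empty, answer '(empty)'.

Answer: fiber=1 paint=3 silk=3 window=1

Derivation:
After 1 (gather 5 silk): silk=5
After 2 (craft window): silk=3 window=2
After 3 (gather 3 fiber): fiber=3 silk=3 window=2
After 4 (craft paint): fiber=1 paint=3 silk=3 window=1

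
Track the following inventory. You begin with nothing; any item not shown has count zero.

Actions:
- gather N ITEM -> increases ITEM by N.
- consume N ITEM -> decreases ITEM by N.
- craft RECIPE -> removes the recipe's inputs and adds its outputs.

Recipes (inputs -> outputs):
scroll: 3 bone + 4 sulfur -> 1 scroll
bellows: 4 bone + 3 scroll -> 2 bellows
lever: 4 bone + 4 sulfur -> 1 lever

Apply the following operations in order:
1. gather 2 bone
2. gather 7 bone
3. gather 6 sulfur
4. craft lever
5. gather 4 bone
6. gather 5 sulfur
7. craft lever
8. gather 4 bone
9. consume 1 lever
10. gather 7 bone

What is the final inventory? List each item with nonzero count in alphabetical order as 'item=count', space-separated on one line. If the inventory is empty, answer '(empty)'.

Answer: bone=16 lever=1 sulfur=3

Derivation:
After 1 (gather 2 bone): bone=2
After 2 (gather 7 bone): bone=9
After 3 (gather 6 sulfur): bone=9 sulfur=6
After 4 (craft lever): bone=5 lever=1 sulfur=2
After 5 (gather 4 bone): bone=9 lever=1 sulfur=2
After 6 (gather 5 sulfur): bone=9 lever=1 sulfur=7
After 7 (craft lever): bone=5 lever=2 sulfur=3
After 8 (gather 4 bone): bone=9 lever=2 sulfur=3
After 9 (consume 1 lever): bone=9 lever=1 sulfur=3
After 10 (gather 7 bone): bone=16 lever=1 sulfur=3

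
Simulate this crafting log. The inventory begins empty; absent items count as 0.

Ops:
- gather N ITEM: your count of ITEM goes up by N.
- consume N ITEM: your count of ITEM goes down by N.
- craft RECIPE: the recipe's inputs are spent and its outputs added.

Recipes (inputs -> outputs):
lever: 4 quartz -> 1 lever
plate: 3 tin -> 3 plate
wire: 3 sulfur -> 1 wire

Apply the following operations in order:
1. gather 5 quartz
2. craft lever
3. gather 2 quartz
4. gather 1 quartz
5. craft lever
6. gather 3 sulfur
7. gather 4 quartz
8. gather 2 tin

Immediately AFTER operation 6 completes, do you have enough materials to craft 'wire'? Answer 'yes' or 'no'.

After 1 (gather 5 quartz): quartz=5
After 2 (craft lever): lever=1 quartz=1
After 3 (gather 2 quartz): lever=1 quartz=3
After 4 (gather 1 quartz): lever=1 quartz=4
After 5 (craft lever): lever=2
After 6 (gather 3 sulfur): lever=2 sulfur=3

Answer: yes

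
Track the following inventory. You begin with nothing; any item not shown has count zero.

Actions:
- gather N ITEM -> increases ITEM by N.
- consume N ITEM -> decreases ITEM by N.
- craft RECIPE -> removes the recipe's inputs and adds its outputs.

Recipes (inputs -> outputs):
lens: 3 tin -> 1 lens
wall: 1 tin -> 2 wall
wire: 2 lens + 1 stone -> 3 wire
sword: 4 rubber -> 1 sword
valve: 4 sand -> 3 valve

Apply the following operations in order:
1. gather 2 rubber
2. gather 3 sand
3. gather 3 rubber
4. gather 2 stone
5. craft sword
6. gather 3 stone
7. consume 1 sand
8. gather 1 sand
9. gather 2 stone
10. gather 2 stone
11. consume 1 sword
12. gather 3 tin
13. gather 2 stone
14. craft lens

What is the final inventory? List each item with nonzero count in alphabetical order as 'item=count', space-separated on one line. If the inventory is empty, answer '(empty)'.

After 1 (gather 2 rubber): rubber=2
After 2 (gather 3 sand): rubber=2 sand=3
After 3 (gather 3 rubber): rubber=5 sand=3
After 4 (gather 2 stone): rubber=5 sand=3 stone=2
After 5 (craft sword): rubber=1 sand=3 stone=2 sword=1
After 6 (gather 3 stone): rubber=1 sand=3 stone=5 sword=1
After 7 (consume 1 sand): rubber=1 sand=2 stone=5 sword=1
After 8 (gather 1 sand): rubber=1 sand=3 stone=5 sword=1
After 9 (gather 2 stone): rubber=1 sand=3 stone=7 sword=1
After 10 (gather 2 stone): rubber=1 sand=3 stone=9 sword=1
After 11 (consume 1 sword): rubber=1 sand=3 stone=9
After 12 (gather 3 tin): rubber=1 sand=3 stone=9 tin=3
After 13 (gather 2 stone): rubber=1 sand=3 stone=11 tin=3
After 14 (craft lens): lens=1 rubber=1 sand=3 stone=11

Answer: lens=1 rubber=1 sand=3 stone=11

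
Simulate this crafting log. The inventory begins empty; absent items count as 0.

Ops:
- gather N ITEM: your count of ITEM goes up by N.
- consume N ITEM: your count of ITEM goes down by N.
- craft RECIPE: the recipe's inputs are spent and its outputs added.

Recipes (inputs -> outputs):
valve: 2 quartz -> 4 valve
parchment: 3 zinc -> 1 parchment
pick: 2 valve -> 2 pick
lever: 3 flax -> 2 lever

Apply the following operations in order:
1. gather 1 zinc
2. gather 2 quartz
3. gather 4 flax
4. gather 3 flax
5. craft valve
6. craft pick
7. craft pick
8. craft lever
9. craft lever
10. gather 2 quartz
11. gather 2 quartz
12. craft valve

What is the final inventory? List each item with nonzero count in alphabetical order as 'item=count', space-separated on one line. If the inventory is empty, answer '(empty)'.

Answer: flax=1 lever=4 pick=4 quartz=2 valve=4 zinc=1

Derivation:
After 1 (gather 1 zinc): zinc=1
After 2 (gather 2 quartz): quartz=2 zinc=1
After 3 (gather 4 flax): flax=4 quartz=2 zinc=1
After 4 (gather 3 flax): flax=7 quartz=2 zinc=1
After 5 (craft valve): flax=7 valve=4 zinc=1
After 6 (craft pick): flax=7 pick=2 valve=2 zinc=1
After 7 (craft pick): flax=7 pick=4 zinc=1
After 8 (craft lever): flax=4 lever=2 pick=4 zinc=1
After 9 (craft lever): flax=1 lever=4 pick=4 zinc=1
After 10 (gather 2 quartz): flax=1 lever=4 pick=4 quartz=2 zinc=1
After 11 (gather 2 quartz): flax=1 lever=4 pick=4 quartz=4 zinc=1
After 12 (craft valve): flax=1 lever=4 pick=4 quartz=2 valve=4 zinc=1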